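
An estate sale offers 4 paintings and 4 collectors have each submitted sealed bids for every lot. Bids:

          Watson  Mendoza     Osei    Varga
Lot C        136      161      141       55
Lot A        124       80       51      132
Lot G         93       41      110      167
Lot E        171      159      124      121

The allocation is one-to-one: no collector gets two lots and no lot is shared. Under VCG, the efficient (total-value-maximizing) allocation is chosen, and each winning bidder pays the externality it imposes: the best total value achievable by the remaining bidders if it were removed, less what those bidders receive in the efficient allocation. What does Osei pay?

Efficient allocation: Watson→Lot A ($124), Mendoza→Lot E ($159), Osei→Lot C ($141), Varga→Lot G ($167); total welfare W = $591.
Osei receives Lot C at value $141, so the others get W − 141 = $450.
Without Osei: best allocation of the remaining 3 bidders over all 4 lots is Watson→Lot E ($171), Mendoza→Lot C ($161), Varga→Lot G ($167), total $499.
VCG payment = (others' best without Osei) − (others' welfare with Osei) = 499 − 450 = $49.

Osei pays $49.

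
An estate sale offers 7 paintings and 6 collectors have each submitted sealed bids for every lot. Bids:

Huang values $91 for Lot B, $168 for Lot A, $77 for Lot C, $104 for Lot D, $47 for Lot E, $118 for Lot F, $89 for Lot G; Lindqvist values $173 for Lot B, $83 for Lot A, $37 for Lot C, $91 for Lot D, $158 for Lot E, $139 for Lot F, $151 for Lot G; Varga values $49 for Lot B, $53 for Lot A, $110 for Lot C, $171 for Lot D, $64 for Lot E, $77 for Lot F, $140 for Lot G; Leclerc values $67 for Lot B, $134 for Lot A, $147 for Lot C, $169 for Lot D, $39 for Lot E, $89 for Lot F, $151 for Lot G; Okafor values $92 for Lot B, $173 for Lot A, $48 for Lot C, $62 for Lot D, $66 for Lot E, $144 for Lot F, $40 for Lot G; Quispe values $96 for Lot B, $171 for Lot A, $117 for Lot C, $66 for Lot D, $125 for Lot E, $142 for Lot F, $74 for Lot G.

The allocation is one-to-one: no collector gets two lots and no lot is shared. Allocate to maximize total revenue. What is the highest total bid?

Optimal: Huang→Lot A ($168), Lindqvist→Lot B ($173), Varga→Lot D ($171), Leclerc→Lot G ($151), Okafor→Lot F ($144), Quispe→Lot E ($125) — total 168+173+171+151+144+125 = $932.
Max-entry greedy (repeatedly take the single best remaining cell) gives $887, worse by 45.
Next-best assignment: Huang→Lot A, Lindqvist→Lot B, Varga→Lot D, Leclerc→Lot C, Okafor→Lot F, Quispe→Lot E = $928.
Checked against all permutations: $932 is optimal.

Max total: $932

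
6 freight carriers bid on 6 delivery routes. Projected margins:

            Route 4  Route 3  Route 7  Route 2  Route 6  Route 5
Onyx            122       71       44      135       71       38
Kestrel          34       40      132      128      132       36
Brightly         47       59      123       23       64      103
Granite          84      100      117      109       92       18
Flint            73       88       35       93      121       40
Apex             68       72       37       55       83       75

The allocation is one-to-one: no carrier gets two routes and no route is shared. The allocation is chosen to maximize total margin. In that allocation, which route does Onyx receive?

Onyx receives Route 4.

Optimal: Onyx→Route 4 ($122k), Kestrel→Route 2 ($128k), Brightly→Route 7 ($123k), Granite→Route 3 ($100k), Flint→Route 6 ($121k), Apex→Route 5 ($75k) — total 122+128+123+100+121+75 = $669k.
Row-greedy (each carrier in turn takes its best remaining route) gives $659k, worse by 10.
No other one-to-one assignment exceeds $669k.
Onyx's own top route is Route 2 ($135k), but forcing Onyx→Route 2 and reassigning the rest optimally gives only $659k — worse by 10.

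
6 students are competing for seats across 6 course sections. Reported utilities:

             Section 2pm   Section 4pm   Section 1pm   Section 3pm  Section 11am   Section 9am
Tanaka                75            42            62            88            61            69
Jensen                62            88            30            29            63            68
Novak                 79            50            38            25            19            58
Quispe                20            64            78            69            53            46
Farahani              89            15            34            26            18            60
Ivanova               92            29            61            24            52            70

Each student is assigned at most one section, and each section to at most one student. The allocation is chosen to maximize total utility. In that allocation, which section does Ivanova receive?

Ivanova receives Section 11am.

Optimal: Tanaka→Section 3pm (88 points), Jensen→Section 4pm (88 points), Novak→Section 9am (58 points), Quispe→Section 1pm (78 points), Farahani→Section 2pm (89 points), Ivanova→Section 11am (52 points) — total 88+88+58+78+89+52 = 453 points.
Column-greedy (each section in turn goes to its best remaining student) gives 425 points, worse by 28.
Next-best assignment: Tanaka→Section 3pm, Jensen→Section 4pm, Novak→Section 2pm, Quispe→Section 1pm, Farahani→Section 9am, Ivanova→Section 11am = 445 points.
Swapping Ivanova↔Tanaka (Ivanova→Section 3pm 24 points, Tanaka→Section 11am 61 points) loses 55.
Ivanova's own top section is Section 2pm (92 points), but forcing Ivanova→Section 2pm and reassigning the rest optimally gives only 431 points — worse by 22.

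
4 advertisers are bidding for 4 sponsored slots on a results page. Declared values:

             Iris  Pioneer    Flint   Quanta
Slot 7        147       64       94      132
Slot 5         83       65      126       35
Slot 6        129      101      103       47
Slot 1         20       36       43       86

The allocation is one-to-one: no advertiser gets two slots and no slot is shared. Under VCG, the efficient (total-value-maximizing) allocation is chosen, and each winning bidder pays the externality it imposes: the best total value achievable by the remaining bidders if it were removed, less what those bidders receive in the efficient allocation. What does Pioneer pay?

Pioneer pays $28.

Efficient allocation: Iris→Slot 7 ($147), Pioneer→Slot 6 ($101), Flint→Slot 5 ($126), Quanta→Slot 1 ($86); total welfare W = $460.
Pioneer receives Slot 6 at value $101, so the others get W − 101 = $359.
Without Pioneer: best allocation of the remaining 3 bidders over all 4 slots is Iris→Slot 6 ($129), Flint→Slot 5 ($126), Quanta→Slot 7 ($132), total $387.
VCG payment = (others' best without Pioneer) − (others' welfare with Pioneer) = 387 − 359 = $28.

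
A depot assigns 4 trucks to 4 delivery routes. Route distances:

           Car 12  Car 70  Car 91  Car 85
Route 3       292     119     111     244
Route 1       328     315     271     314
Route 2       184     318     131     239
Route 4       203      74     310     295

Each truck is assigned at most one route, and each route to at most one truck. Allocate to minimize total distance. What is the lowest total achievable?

Optimal: Car 12→Route 2 (184 km), Car 70→Route 4 (74 km), Car 91→Route 3 (111 km), Car 85→Route 1 (314 km) — total 184+74+111+314 = 683 km.
Next-best assignment: Car 12→Route 1, Car 70→Route 4, Car 91→Route 3, Car 85→Route 2 = 752 km.
No other one-to-one assignment undercuts 683 km.

Minimum total: 683 km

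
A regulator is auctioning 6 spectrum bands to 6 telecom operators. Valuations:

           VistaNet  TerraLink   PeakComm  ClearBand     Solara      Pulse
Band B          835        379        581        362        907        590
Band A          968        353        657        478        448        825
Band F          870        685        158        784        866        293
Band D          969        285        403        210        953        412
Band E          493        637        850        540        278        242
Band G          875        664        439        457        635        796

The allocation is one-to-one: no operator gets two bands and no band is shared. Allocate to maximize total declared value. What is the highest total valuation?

Max total: $4999M

Optimal: VistaNet→Band D ($969M), TerraLink→Band G ($664M), PeakComm→Band E ($850M), ClearBand→Band F ($784M), Solara→Band B ($907M), Pulse→Band A ($825M) — total 969+664+850+784+907+825 = $4999M.
Row-greedy (each operator in turn takes its best remaining band) gives $4685M, worse by 314.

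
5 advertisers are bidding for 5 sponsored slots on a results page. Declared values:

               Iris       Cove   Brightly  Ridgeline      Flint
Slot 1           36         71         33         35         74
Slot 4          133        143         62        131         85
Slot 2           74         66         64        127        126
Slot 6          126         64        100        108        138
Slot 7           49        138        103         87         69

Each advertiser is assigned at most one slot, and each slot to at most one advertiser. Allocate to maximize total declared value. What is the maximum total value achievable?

Maximum total: $573

Treat this as an assignment problem: match each advertiser to one slot.
Optimal: Iris→Slot 6 ($126), Cove→Slot 4 ($143), Brightly→Slot 7 ($103), Ridgeline→Slot 2 ($127), Flint→Slot 1 ($74) — total 126+143+103+127+74 = $573.
Max-entry greedy (repeatedly take the single best remaining cell) gives $547, worse by 26.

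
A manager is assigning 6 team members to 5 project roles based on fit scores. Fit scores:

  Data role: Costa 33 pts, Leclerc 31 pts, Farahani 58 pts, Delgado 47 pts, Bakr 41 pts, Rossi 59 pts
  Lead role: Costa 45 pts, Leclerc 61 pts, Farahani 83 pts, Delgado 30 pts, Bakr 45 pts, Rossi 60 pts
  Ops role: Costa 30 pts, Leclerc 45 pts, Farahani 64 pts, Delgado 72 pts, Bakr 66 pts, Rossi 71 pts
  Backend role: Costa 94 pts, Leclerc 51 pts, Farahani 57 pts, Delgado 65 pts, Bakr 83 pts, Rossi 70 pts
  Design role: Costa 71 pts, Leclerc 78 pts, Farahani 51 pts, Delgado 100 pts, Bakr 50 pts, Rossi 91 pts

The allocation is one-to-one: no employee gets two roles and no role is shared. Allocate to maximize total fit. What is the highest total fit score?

Maximum total: 402 pts

Optimal: Rossi→Data role (59 pts), Farahani→Lead role (83 pts), Bakr→Ops role (66 pts), Costa→Backend role (94 pts), Delgado→Design role (100 pts) — total 59+83+66+94+100 = 402 pts.
Max-entry greedy (repeatedly take the single best remaining cell) gives 389 pts, worse by 13.
Next-best assignment: Bakr→Data role, Farahani→Lead role, Rossi→Ops role, Costa→Backend role, Delgado→Design role = 389 pts.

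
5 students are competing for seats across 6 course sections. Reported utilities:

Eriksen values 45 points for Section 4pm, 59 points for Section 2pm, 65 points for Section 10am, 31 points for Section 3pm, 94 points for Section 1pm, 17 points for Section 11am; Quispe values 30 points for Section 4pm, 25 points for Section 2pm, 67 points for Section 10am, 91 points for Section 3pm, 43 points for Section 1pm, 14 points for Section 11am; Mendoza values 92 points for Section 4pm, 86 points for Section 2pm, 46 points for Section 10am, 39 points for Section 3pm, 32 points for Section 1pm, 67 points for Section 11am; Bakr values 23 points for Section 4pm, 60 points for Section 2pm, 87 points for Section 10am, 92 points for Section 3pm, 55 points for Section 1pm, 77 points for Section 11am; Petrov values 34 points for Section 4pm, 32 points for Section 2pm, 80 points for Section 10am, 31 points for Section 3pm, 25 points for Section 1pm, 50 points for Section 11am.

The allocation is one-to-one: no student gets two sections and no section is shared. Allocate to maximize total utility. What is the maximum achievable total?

This is the linear assignment problem.
Optimal: Eriksen→Section 1pm (94 points), Quispe→Section 3pm (91 points), Mendoza→Section 4pm (92 points), Bakr→Section 11am (77 points), Petrov→Section 10am (80 points) — total 94+91+92+77+80 = 434 points.
Column-greedy (each section in turn goes to its best remaining student) gives 417 points, worse by 17.
Swapping Petrov↔Mendoza (Petrov→Section 4pm 34 points, Mendoza→Section 10am 46 points) loses 92.

Max total: 434 points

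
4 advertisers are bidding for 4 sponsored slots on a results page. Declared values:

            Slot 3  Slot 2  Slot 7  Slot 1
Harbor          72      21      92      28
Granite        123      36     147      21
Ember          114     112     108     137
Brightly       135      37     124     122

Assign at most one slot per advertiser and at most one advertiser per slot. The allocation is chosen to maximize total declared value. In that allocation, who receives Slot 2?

Ember receives Slot 2.

Optimal: Harbor→Slot 3 ($72), Granite→Slot 7 ($147), Ember→Slot 2 ($112), Brightly→Slot 1 ($122) — total 72+147+112+122 = $453.
Column-greedy (each slot in turn goes to its best remaining advertiser) gives $422, worse by 31.
Next-best assignment: Harbor→Slot 7, Granite→Slot 3, Ember→Slot 2, Brightly→Slot 1 = $449.
Ember's own top slot is Slot 1 ($137), but forcing Ember→Slot 1 and reassigning the rest optimally gives only $440 — worse by 13.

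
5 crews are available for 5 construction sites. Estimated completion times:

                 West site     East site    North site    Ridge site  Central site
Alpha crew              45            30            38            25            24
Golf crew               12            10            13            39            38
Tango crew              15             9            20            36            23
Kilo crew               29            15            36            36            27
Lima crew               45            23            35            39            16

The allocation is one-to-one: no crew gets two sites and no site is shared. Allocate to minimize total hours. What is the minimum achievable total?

Optimal: Alpha crew→Ridge site (25 hours), Golf crew→North site (13 hours), Tango crew→West site (15 hours), Kilo crew→East site (15 hours), Lima crew→Central site (16 hours) — total 25+13+15+15+16 = 84 hours.
Min-entry greedy (repeatedly take the single cheapest remaining cell) gives 98 hours, worse by 14.
Next-best assignment: Alpha crew→Ridge site, Golf crew→West site, Tango crew→North site, Kilo crew→East site, Lima crew→Central site = 88 hours.

Min total: 84 hours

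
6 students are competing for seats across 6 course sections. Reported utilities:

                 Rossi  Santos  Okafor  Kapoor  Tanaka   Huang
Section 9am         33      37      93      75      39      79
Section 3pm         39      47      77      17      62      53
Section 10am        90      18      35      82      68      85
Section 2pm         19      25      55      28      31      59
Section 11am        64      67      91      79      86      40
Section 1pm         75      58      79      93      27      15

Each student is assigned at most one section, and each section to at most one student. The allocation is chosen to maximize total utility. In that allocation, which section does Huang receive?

Huang receives Section 2pm.

Optimal: Rossi→Section 10am (90 points), Santos→Section 3pm (47 points), Okafor→Section 9am (93 points), Kapoor→Section 1pm (93 points), Tanaka→Section 11am (86 points), Huang→Section 2pm (59 points) — total 90+47+93+93+86+59 = 468 points.
Row-greedy (each student in turn takes its best remaining section) gives 464 points, worse by 4.
Next-best assignment: Rossi→Section 10am, Santos→Section 11am, Okafor→Section 9am, Kapoor→Section 1pm, Tanaka→Section 3pm, Huang→Section 2pm = 464 points.
Checked against all permutations: 468 points is optimal.
Huang's own top section is Section 10am (85 points), but forcing Huang→Section 10am and reassigning the rest optimally gives only 423 points — worse by 45.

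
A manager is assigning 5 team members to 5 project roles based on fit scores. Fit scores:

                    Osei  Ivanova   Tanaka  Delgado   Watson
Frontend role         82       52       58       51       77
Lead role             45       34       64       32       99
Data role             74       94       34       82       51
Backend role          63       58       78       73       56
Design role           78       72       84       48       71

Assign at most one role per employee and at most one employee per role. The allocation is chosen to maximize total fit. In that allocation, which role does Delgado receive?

Delgado receives Backend role.

Optimal: Osei→Frontend role (82 pts), Ivanova→Data role (94 pts), Tanaka→Design role (84 pts), Delgado→Backend role (73 pts), Watson→Lead role (99 pts) — total 82+94+84+73+99 = 432 pts.
Column-greedy (each role in turn goes to its best remaining employee) gives 401 pts, worse by 31.
Next-best assignment: Osei→Frontend role, Ivanova→Design role, Tanaka→Backend role, Delgado→Data role, Watson→Lead role = 413 pts.
Swapping Delgado↔Tanaka (Delgado→Design role 48 pts, Tanaka→Backend role 78 pts) loses 31.
Delgado's own top role is Data role (82 pts), but forcing Delgado→Data role and reassigning the rest optimally gives only 413 pts — worse by 19.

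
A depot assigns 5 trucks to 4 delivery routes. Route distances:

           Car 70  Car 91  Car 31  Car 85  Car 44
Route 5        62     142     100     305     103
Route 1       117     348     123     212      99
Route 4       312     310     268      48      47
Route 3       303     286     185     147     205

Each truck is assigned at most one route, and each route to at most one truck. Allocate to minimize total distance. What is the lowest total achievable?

Optimal: Car 70→Route 5 (62 km), Car 31→Route 1 (123 km), Car 44→Route 4 (47 km), Car 85→Route 3 (147 km) — total 62+123+47+147 = 379 km.
Column-greedy (each route in turn goes to its cheapest remaining truck) gives 394 km, worse by 15.
Next-best assignment: Car 70→Route 5, Car 44→Route 1, Car 85→Route 4, Car 31→Route 3 = 394 km.

Minimum total: 379 km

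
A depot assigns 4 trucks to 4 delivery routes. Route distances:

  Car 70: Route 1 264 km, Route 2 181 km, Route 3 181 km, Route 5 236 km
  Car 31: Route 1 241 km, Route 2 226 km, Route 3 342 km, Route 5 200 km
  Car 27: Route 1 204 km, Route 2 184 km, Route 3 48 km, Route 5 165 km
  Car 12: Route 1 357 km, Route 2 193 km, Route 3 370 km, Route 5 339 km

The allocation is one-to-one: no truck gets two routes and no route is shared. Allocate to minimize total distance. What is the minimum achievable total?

Min total: 705 km

This is the linear assignment problem.
Optimal: Car 70→Route 1 (264 km), Car 31→Route 5 (200 km), Car 27→Route 3 (48 km), Car 12→Route 2 (193 km) — total 264+200+48+193 = 705 km.
Column-greedy (each route in turn goes to its cheapest remaining truck) gives 1066 km, worse by 361.
Next-best assignment: Car 70→Route 5, Car 31→Route 1, Car 27→Route 3, Car 12→Route 2 = 718 km.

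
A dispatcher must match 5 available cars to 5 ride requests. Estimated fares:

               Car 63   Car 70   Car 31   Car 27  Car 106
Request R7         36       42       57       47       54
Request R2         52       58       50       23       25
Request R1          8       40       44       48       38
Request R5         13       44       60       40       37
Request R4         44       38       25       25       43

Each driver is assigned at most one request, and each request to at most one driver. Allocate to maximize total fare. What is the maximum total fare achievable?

This is the linear assignment problem.
Optimal: Car 63→Request R4 ($44), Car 70→Request R2 ($58), Car 31→Request R5 ($60), Car 27→Request R1 ($48), Car 106→Request R7 ($54) — total 44+58+60+48+54 = $264.
Column-greedy (each request in turn goes to its best remaining driver) gives $244, worse by 20.
Next-best assignment: Car 63→Request R2, Car 70→Request R4, Car 31→Request R5, Car 27→Request R1, Car 106→Request R7 = $252.
Every other assignment is strictly worse.

Maximum total: $264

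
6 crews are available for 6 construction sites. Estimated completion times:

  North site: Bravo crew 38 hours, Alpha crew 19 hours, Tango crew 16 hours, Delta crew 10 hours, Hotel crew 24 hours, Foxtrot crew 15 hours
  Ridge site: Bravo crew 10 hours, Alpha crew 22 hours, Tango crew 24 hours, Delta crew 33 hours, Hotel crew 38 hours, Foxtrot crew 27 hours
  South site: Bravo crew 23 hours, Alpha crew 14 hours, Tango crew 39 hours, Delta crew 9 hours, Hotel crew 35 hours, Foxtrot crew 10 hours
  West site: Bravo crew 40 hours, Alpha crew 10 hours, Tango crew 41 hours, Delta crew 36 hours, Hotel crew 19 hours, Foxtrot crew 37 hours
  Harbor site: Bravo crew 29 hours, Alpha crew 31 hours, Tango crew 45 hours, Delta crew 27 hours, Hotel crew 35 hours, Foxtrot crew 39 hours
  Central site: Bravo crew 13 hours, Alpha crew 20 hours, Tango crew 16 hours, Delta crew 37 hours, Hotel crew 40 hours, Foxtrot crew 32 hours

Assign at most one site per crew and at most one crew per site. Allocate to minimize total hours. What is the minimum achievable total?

Min total: 91 hours

Treat this as an assignment problem: match each crew to one site.
Optimal: Bravo crew→Ridge site (10 hours), Alpha crew→West site (10 hours), Tango crew→Central site (16 hours), Delta crew→North site (10 hours), Hotel crew→Harbor site (35 hours), Foxtrot crew→South site (10 hours) — total 10+10+16+10+35+10 = 91 hours.
Row-greedy (each crew in turn takes its cheapest remaining site) gives 112 hours, worse by 21.
Next-best assignment: Bravo crew→Ridge site, Alpha crew→West site, Tango crew→Central site, Delta crew→South site, Hotel crew→Harbor site, Foxtrot crew→North site = 95 hours.
Every other assignment is strictly worse.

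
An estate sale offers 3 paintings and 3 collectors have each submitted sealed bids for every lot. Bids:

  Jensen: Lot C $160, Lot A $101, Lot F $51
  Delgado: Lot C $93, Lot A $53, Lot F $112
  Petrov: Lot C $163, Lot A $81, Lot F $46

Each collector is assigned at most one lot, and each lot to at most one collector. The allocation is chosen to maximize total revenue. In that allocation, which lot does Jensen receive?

Optimal: Jensen→Lot A ($101), Delgado→Lot F ($112), Petrov→Lot C ($163) — total 101+112+163 = $376.
Row-greedy (each collector in turn takes its best remaining lot) gives $353, worse by 23.
Next-best assignment: Jensen→Lot C, Delgado→Lot F, Petrov→Lot A = $353.
Checked against all permutations: $376 is optimal.
Jensen's own top lot is Lot C ($160), but forcing Jensen→Lot C and reassigning the rest optimally gives only $353 — worse by 23.

Jensen receives Lot A.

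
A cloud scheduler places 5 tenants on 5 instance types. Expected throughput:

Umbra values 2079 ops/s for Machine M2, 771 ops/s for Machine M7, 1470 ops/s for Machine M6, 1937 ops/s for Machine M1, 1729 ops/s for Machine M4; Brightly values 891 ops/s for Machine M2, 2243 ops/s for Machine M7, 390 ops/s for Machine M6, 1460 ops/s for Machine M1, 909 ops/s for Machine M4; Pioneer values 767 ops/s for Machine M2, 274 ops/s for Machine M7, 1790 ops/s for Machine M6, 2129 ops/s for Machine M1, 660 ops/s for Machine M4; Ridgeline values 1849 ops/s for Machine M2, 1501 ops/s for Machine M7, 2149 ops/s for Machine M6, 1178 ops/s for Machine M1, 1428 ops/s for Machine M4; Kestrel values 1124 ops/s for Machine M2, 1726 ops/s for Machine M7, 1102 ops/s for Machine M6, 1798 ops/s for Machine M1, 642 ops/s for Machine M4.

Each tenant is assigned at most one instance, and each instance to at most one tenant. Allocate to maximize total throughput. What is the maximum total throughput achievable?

Max total: 9409 ops/s

Optimal: Umbra→Machine M4 (1729 ops/s), Brightly→Machine M7 (2243 ops/s), Pioneer→Machine M6 (1790 ops/s), Ridgeline→Machine M2 (1849 ops/s), Kestrel→Machine M1 (1798 ops/s) — total 1729+2243+1790+1849+1798 = 9409 ops/s.
Row-greedy (each tenant in turn takes its best remaining instance) gives 9242 ops/s, worse by 167.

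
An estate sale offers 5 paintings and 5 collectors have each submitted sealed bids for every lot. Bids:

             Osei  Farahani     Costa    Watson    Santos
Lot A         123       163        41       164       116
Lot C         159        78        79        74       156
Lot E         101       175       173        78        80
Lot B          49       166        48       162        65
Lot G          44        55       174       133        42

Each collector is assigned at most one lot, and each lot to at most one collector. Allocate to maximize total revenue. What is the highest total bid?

Maximum total: $790

This is a one-to-one assignment (maximum-weight bipartite matching).
Optimal: Osei→Lot A ($123), Farahani→Lot E ($175), Costa→Lot G ($174), Watson→Lot B ($162), Santos→Lot C ($156) — total 123+175+174+162+156 = $790.
Next-best assignment: Osei→Lot C, Farahani→Lot E, Costa→Lot G, Watson→Lot B, Santos→Lot A = $786.
Swapping Costa↔Santos (Costa→Lot C $79, Santos→Lot G $42) loses 209.
Every other assignment is strictly worse.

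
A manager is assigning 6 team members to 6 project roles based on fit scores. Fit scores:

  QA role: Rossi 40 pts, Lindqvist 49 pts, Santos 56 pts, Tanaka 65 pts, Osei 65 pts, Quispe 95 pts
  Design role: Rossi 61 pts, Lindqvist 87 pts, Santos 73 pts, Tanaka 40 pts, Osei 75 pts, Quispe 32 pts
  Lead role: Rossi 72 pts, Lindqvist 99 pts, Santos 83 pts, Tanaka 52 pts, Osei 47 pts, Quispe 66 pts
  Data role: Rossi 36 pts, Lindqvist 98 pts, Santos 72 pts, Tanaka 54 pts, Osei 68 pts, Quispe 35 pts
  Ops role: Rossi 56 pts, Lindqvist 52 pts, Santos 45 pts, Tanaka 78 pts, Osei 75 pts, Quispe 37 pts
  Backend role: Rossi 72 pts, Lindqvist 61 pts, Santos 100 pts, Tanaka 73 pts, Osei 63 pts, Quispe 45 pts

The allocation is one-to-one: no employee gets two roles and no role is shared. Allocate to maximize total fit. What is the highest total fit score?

Max total: 518 pts

Optimal: Rossi→Lead role (72 pts), Lindqvist→Data role (98 pts), Santos→Backend role (100 pts), Tanaka→Ops role (78 pts), Osei→Design role (75 pts), Quispe→QA role (95 pts) — total 72+98+100+78+75+95 = 518 pts.
Max-entry greedy (repeatedly take the single best remaining cell) gives 483 pts, worse by 35.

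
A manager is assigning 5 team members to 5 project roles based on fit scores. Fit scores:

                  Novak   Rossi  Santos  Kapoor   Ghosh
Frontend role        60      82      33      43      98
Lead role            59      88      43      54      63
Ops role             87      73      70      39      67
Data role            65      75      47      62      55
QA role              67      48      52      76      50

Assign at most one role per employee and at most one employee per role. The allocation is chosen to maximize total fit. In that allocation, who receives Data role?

Novak receives Data role.

Optimal: Novak→Data role (65 pts), Rossi→Lead role (88 pts), Santos→Ops role (70 pts), Kapoor→QA role (76 pts), Ghosh→Frontend role (98 pts) — total 65+88+70+76+98 = 397 pts.
Max-entry greedy (repeatedly take the single best remaining cell) gives 396 pts, worse by 1.
No other one-to-one assignment exceeds 397 pts.
Novak's own top role is Ops role (87 pts), but forcing Novak→Ops role and reassigning the rest optimally gives only 396 pts — worse by 1.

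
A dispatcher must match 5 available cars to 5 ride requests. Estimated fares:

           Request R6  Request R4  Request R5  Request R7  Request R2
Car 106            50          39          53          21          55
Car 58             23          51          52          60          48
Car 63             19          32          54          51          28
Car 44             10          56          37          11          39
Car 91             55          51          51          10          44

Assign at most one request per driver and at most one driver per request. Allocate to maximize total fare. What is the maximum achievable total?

Max total: $280

Optimal: Car 106→Request R2 ($55), Car 58→Request R7 ($60), Car 63→Request R5 ($54), Car 44→Request R4 ($56), Car 91→Request R6 ($55) — total 55+60+54+56+55 = $280.
Checked against all permutations: $280 is optimal.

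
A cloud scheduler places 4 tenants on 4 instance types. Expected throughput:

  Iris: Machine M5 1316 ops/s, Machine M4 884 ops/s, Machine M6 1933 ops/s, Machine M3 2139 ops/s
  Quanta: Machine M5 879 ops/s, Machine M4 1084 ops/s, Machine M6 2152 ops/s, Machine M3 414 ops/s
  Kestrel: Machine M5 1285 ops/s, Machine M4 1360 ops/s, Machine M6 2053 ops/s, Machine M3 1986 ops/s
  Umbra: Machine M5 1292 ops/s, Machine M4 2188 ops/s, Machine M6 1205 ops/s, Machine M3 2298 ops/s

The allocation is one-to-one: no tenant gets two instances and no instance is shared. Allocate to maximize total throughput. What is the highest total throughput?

Optimal: Iris→Machine M3 (2139 ops/s), Quanta→Machine M6 (2152 ops/s), Kestrel→Machine M5 (1285 ops/s), Umbra→Machine M4 (2188 ops/s) — total 2139+2152+1285+2188 = 7764 ops/s.
Column-greedy (each instance in turn goes to its best remaining tenant) gives 7642 ops/s, worse by 122.
Swapping Umbra↔Iris (Umbra→Machine M3 2298 ops/s, Iris→Machine M4 884 ops/s) loses 1145.
Checked against all permutations: 7764 ops/s is optimal.

Max total: 7764 ops/s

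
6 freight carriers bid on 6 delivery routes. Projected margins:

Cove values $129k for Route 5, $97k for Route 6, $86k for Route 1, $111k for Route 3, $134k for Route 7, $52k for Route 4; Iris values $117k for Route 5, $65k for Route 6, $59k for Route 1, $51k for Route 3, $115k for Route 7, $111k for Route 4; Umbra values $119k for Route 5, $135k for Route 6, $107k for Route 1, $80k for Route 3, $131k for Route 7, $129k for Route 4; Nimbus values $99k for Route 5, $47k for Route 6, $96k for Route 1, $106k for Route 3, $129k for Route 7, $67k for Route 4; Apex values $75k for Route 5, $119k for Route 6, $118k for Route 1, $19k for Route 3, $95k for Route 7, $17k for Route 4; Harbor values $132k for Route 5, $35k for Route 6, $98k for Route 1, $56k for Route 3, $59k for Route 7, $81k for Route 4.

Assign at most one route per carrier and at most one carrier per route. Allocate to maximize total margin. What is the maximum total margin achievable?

Maximum total: $736k

Optimal: Cove→Route 3 ($111k), Iris→Route 4 ($111k), Umbra→Route 6 ($135k), Nimbus→Route 7 ($129k), Apex→Route 1 ($118k), Harbor→Route 5 ($132k) — total 111+111+135+129+118+132 = $736k.
Row-greedy (each carrier in turn takes its best remaining route) gives $691k, worse by 45.
Swapping Iris↔Nimbus (Iris→Route 7 $115k, Nimbus→Route 4 $67k) loses 58.
Checked against all permutations: $736k is optimal.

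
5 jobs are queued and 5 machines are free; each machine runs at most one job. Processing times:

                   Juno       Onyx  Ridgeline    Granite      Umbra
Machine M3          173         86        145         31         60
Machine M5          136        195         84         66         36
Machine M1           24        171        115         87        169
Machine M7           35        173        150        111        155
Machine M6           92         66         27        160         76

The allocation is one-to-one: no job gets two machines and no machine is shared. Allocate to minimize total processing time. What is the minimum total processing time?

Min total: 271 min

This is the linear assignment problem.
Optimal: Juno→Machine M7 (35 min), Onyx→Machine M3 (86 min), Ridgeline→Machine M6 (27 min), Granite→Machine M1 (87 min), Umbra→Machine M5 (36 min) — total 35+86+27+87+36 = 271 min.
Column-greedy (each machine in turn goes to its cheapest remaining job) gives 307 min, worse by 36.
Every other assignment is strictly worse.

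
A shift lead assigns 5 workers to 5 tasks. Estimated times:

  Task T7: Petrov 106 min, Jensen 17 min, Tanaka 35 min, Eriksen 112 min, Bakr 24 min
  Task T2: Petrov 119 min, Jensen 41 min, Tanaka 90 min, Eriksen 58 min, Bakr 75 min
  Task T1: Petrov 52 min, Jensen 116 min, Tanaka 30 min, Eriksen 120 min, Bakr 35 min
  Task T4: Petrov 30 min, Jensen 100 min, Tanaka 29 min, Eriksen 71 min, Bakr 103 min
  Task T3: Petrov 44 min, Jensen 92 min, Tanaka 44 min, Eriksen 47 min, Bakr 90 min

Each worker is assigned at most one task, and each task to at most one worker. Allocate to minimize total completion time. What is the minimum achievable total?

Min total: 172 min

This is the linear assignment problem.
Optimal: Petrov→Task T4 (30 min), Jensen→Task T2 (41 min), Tanaka→Task T1 (30 min), Eriksen→Task T3 (47 min), Bakr→Task T7 (24 min) — total 30+41+30+47+24 = 172 min.
Min-entry greedy (repeatedly take the single cheapest remaining cell) gives 183 min, worse by 11.
Next-best assignment: Petrov→Task T3, Jensen→Task T7, Tanaka→Task T4, Eriksen→Task T2, Bakr→Task T1 = 183 min.
Swapping Bakr↔Petrov (Bakr→Task T4 103 min, Petrov→Task T7 106 min) adds 155.
No other one-to-one assignment undercuts 172 min.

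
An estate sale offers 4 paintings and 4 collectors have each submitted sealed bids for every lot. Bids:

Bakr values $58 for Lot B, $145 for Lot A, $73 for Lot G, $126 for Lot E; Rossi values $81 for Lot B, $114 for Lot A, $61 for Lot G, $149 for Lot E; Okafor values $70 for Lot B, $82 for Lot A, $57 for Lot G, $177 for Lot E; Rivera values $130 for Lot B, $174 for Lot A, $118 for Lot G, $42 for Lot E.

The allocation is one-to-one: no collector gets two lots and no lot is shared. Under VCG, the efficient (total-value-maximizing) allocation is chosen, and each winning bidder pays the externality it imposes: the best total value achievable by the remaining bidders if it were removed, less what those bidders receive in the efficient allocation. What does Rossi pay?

Rossi pays $12.

Efficient allocation: Bakr→Lot A ($145), Rossi→Lot B ($81), Okafor→Lot E ($177), Rivera→Lot G ($118); total welfare W = $521.
Rossi receives Lot B at value $81, so the others get W − 81 = $440.
Without Rossi: best allocation of the remaining 3 bidders over all 4 lots is Bakr→Lot A ($145), Okafor→Lot E ($177), Rivera→Lot B ($130), total $452.
VCG payment = (others' best without Rossi) − (others' welfare with Rossi) = 452 − 440 = $12.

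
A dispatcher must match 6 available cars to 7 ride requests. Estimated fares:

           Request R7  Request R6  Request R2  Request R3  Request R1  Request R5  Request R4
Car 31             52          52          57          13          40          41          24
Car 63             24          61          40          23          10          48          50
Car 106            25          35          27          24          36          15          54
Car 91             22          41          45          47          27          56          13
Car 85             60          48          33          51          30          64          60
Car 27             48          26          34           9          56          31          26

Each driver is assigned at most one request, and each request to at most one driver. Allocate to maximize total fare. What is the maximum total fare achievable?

This is the linear assignment problem.
Optimal: Car 31→Request R2 ($57), Car 63→Request R6 ($61), Car 106→Request R4 ($54), Car 91→Request R5 ($56), Car 85→Request R7 ($60), Car 27→Request R1 ($56) — total 57+61+54+56+60+56 = $344.
Column-greedy (each request in turn goes to its best remaining driver) gives $296, worse by 48.
Next-best assignment: Car 31→Request R2, Car 63→Request R6, Car 106→Request R4, Car 91→Request R3, Car 85→Request R5, Car 27→Request R1 = $339.
Checked against all permutations: $344 is optimal.

Max total: $344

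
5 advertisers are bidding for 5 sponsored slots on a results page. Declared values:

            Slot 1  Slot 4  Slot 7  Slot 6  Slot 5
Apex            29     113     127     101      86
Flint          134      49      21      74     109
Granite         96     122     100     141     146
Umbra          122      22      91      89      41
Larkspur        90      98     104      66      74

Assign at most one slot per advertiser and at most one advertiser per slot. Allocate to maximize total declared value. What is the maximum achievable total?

Optimal: Apex→Slot 7 ($127), Flint→Slot 5 ($109), Granite→Slot 6 ($141), Umbra→Slot 1 ($122), Larkspur→Slot 4 ($98) — total 127+109+141+122+98 = $597.
Next-best assignment: Apex→Slot 7, Flint→Slot 1, Granite→Slot 5, Umbra→Slot 6, Larkspur→Slot 4 = $594.
No other one-to-one assignment exceeds $597.

Maximum total: $597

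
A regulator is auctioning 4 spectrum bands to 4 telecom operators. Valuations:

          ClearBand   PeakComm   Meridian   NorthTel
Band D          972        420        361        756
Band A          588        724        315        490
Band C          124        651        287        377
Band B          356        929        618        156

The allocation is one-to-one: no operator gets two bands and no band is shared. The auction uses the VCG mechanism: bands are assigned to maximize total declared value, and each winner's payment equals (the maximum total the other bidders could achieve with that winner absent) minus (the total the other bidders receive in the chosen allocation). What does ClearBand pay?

ClearBand pays $339M.

Efficient allocation: ClearBand→Band D ($972M), PeakComm→Band C ($651M), Meridian→Band B ($618M), NorthTel→Band A ($490M); total welfare W = $2731M.
ClearBand receives Band D at value $972M, so the others get W − 972 = $1759M.
Without ClearBand: best allocation of the remaining 3 bidders over all 4 bands is PeakComm→Band A ($724M), Meridian→Band B ($618M), NorthTel→Band D ($756M), total $2098M.
VCG payment = (others' best without ClearBand) − (others' welfare with ClearBand) = 2098 − 1759 = $339M.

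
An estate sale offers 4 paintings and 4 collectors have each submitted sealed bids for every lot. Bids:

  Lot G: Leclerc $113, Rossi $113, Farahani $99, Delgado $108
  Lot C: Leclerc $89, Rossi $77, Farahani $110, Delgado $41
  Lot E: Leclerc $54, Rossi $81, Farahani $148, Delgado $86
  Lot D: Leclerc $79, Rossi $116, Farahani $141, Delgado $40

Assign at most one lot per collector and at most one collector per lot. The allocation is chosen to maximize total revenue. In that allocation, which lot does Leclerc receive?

Leclerc receives Lot C.

Optimal: Leclerc→Lot C ($89), Rossi→Lot D ($116), Farahani→Lot E ($148), Delgado→Lot G ($108) — total 89+116+148+108 = $461.
Row-greedy (each collector in turn takes its best remaining lot) gives $418, worse by 43.
Leclerc's own top lot is Lot G ($113), but forcing Leclerc→Lot G and reassigning the rest optimally gives only $425 — worse by 36.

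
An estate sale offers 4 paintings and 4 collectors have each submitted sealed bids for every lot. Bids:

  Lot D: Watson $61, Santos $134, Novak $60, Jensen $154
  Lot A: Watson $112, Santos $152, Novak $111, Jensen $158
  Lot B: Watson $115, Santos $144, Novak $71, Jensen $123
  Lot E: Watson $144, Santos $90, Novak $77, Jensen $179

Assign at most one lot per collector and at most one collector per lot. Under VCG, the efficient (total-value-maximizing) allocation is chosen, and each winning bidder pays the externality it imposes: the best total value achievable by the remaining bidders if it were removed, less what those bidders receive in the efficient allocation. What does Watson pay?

Efficient allocation: Watson→Lot E ($144), Santos→Lot B ($144), Novak→Lot A ($111), Jensen→Lot D ($154); total welfare W = $553.
Watson receives Lot E at value $144, so the others get W − 144 = $409.
Without Watson: best allocation of the remaining 3 bidders over all 4 lots is Santos→Lot B ($144), Novak→Lot A ($111), Jensen→Lot E ($179), total $434.
VCG payment = (others' best without Watson) − (others' welfare with Watson) = 434 − 409 = $25.

Watson pays $25.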